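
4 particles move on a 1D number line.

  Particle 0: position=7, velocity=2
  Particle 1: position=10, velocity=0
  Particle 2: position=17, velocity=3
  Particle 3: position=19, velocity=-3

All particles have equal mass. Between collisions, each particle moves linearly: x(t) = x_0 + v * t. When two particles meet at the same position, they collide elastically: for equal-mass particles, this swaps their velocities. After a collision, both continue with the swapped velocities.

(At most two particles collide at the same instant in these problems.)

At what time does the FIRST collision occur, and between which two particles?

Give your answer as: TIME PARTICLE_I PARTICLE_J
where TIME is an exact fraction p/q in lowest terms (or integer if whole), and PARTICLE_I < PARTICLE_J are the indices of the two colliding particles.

Pair (0,1): pos 7,10 vel 2,0 -> gap=3, closing at 2/unit, collide at t=3/2
Pair (1,2): pos 10,17 vel 0,3 -> not approaching (rel speed -3 <= 0)
Pair (2,3): pos 17,19 vel 3,-3 -> gap=2, closing at 6/unit, collide at t=1/3
Earliest collision: t=1/3 between 2 and 3

Answer: 1/3 2 3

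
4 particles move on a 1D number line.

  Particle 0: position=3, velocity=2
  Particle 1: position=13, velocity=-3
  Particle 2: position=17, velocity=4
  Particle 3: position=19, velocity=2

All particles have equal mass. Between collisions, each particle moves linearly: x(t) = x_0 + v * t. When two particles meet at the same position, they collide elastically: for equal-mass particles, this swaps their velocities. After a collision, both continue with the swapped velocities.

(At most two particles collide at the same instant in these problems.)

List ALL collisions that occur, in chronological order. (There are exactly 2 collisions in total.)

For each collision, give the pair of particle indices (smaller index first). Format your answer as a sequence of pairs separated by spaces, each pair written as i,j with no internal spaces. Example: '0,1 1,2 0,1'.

Collision at t=1: particles 2 and 3 swap velocities; positions: p0=5 p1=10 p2=21 p3=21; velocities now: v0=2 v1=-3 v2=2 v3=4
Collision at t=2: particles 0 and 1 swap velocities; positions: p0=7 p1=7 p2=23 p3=25; velocities now: v0=-3 v1=2 v2=2 v3=4

Answer: 2,3 0,1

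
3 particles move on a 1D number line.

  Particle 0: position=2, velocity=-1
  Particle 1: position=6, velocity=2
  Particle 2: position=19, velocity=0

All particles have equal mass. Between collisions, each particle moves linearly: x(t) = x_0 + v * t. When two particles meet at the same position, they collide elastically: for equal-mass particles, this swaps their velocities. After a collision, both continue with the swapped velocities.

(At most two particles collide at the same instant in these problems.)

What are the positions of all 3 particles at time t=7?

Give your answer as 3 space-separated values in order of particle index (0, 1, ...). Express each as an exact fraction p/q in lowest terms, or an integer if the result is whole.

Answer: -5 19 20

Derivation:
Collision at t=13/2: particles 1 and 2 swap velocities; positions: p0=-9/2 p1=19 p2=19; velocities now: v0=-1 v1=0 v2=2
Advance to t=7 (no further collisions before then); velocities: v0=-1 v1=0 v2=2; positions = -5 19 20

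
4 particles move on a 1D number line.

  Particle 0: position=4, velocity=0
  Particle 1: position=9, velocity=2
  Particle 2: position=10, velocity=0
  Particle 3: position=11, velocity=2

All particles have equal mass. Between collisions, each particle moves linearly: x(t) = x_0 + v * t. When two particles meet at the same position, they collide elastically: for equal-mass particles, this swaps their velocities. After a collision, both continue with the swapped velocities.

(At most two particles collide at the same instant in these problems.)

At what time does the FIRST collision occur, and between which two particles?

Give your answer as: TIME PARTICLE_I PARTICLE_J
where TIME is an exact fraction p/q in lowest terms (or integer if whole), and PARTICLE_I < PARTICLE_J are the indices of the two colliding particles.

Answer: 1/2 1 2

Derivation:
Pair (0,1): pos 4,9 vel 0,2 -> not approaching (rel speed -2 <= 0)
Pair (1,2): pos 9,10 vel 2,0 -> gap=1, closing at 2/unit, collide at t=1/2
Pair (2,3): pos 10,11 vel 0,2 -> not approaching (rel speed -2 <= 0)
Earliest collision: t=1/2 between 1 and 2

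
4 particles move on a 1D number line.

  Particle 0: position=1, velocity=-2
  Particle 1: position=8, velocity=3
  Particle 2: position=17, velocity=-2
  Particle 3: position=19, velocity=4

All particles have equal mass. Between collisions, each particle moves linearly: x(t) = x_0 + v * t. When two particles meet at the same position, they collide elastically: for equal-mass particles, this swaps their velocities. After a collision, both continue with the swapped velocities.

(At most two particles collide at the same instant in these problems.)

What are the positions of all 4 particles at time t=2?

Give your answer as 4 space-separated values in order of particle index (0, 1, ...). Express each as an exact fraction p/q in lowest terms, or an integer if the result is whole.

Collision at t=9/5: particles 1 and 2 swap velocities; positions: p0=-13/5 p1=67/5 p2=67/5 p3=131/5; velocities now: v0=-2 v1=-2 v2=3 v3=4
Advance to t=2 (no further collisions before then); velocities: v0=-2 v1=-2 v2=3 v3=4; positions = -3 13 14 27

Answer: -3 13 14 27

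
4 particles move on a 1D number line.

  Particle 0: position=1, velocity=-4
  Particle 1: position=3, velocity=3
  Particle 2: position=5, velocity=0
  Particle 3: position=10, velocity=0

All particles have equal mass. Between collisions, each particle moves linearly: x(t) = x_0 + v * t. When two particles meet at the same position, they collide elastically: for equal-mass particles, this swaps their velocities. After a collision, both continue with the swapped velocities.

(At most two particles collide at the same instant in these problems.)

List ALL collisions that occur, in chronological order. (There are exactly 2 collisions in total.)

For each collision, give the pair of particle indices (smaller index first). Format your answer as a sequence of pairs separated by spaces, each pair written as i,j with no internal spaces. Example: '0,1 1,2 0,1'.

Answer: 1,2 2,3

Derivation:
Collision at t=2/3: particles 1 and 2 swap velocities; positions: p0=-5/3 p1=5 p2=5 p3=10; velocities now: v0=-4 v1=0 v2=3 v3=0
Collision at t=7/3: particles 2 and 3 swap velocities; positions: p0=-25/3 p1=5 p2=10 p3=10; velocities now: v0=-4 v1=0 v2=0 v3=3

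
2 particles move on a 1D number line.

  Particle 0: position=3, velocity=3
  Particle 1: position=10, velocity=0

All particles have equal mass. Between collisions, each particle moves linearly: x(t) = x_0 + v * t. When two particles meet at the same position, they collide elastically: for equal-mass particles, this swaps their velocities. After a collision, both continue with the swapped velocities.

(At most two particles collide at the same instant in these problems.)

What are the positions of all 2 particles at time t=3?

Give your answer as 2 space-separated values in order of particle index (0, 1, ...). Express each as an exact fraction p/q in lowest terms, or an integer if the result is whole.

Answer: 10 12

Derivation:
Collision at t=7/3: particles 0 and 1 swap velocities; positions: p0=10 p1=10; velocities now: v0=0 v1=3
Advance to t=3 (no further collisions before then); velocities: v0=0 v1=3; positions = 10 12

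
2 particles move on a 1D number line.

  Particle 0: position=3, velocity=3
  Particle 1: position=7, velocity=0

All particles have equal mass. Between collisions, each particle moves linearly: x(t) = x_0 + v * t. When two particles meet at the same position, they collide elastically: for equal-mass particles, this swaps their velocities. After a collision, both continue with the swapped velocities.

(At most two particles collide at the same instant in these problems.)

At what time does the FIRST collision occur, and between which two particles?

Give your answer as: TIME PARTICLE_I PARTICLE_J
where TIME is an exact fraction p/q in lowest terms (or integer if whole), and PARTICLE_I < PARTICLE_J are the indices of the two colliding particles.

Answer: 4/3 0 1

Derivation:
Pair (0,1): pos 3,7 vel 3,0 -> gap=4, closing at 3/unit, collide at t=4/3
Earliest collision: t=4/3 between 0 and 1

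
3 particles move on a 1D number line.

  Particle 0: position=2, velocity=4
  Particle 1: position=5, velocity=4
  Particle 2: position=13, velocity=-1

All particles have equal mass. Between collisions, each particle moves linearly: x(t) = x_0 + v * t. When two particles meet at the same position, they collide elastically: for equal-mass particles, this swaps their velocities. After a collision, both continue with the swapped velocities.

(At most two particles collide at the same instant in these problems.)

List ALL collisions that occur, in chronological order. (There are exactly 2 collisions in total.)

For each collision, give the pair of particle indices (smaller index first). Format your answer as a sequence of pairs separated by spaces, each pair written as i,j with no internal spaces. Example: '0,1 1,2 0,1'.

Collision at t=8/5: particles 1 and 2 swap velocities; positions: p0=42/5 p1=57/5 p2=57/5; velocities now: v0=4 v1=-1 v2=4
Collision at t=11/5: particles 0 and 1 swap velocities; positions: p0=54/5 p1=54/5 p2=69/5; velocities now: v0=-1 v1=4 v2=4

Answer: 1,2 0,1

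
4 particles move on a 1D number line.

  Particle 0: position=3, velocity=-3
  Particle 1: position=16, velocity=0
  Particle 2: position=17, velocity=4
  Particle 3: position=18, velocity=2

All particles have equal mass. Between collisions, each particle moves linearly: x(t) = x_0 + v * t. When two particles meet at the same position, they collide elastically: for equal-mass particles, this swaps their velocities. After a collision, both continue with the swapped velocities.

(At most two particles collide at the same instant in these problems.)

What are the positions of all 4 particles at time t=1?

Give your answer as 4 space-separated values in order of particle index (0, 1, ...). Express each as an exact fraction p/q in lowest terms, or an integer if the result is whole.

Collision at t=1/2: particles 2 and 3 swap velocities; positions: p0=3/2 p1=16 p2=19 p3=19; velocities now: v0=-3 v1=0 v2=2 v3=4
Advance to t=1 (no further collisions before then); velocities: v0=-3 v1=0 v2=2 v3=4; positions = 0 16 20 21

Answer: 0 16 20 21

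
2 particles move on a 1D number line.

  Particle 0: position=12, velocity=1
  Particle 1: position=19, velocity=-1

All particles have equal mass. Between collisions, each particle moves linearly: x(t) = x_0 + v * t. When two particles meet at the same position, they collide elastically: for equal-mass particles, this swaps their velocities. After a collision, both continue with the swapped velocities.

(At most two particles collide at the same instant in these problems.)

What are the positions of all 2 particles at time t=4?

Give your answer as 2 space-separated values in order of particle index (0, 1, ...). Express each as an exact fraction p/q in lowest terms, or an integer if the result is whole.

Answer: 15 16

Derivation:
Collision at t=7/2: particles 0 and 1 swap velocities; positions: p0=31/2 p1=31/2; velocities now: v0=-1 v1=1
Advance to t=4 (no further collisions before then); velocities: v0=-1 v1=1; positions = 15 16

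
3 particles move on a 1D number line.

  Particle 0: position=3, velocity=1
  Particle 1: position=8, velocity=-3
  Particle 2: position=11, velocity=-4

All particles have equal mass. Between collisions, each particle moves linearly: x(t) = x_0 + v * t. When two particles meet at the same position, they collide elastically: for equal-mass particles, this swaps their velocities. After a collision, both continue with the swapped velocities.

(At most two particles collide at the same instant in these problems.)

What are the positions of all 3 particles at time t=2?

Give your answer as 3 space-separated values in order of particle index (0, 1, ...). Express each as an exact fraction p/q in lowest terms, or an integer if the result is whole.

Collision at t=5/4: particles 0 and 1 swap velocities; positions: p0=17/4 p1=17/4 p2=6; velocities now: v0=-3 v1=1 v2=-4
Collision at t=8/5: particles 1 and 2 swap velocities; positions: p0=16/5 p1=23/5 p2=23/5; velocities now: v0=-3 v1=-4 v2=1
Advance to t=2 (no further collisions before then); velocities: v0=-3 v1=-4 v2=1; positions = 2 3 5

Answer: 2 3 5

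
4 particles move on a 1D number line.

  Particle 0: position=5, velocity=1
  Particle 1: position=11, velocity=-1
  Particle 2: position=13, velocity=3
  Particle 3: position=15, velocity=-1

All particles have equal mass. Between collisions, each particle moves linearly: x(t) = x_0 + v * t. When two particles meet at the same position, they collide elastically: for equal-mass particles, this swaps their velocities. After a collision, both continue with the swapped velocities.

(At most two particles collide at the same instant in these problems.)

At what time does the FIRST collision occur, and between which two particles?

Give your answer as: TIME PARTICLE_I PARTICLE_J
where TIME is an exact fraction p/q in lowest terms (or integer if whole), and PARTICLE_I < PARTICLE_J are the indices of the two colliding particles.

Pair (0,1): pos 5,11 vel 1,-1 -> gap=6, closing at 2/unit, collide at t=3
Pair (1,2): pos 11,13 vel -1,3 -> not approaching (rel speed -4 <= 0)
Pair (2,3): pos 13,15 vel 3,-1 -> gap=2, closing at 4/unit, collide at t=1/2
Earliest collision: t=1/2 between 2 and 3

Answer: 1/2 2 3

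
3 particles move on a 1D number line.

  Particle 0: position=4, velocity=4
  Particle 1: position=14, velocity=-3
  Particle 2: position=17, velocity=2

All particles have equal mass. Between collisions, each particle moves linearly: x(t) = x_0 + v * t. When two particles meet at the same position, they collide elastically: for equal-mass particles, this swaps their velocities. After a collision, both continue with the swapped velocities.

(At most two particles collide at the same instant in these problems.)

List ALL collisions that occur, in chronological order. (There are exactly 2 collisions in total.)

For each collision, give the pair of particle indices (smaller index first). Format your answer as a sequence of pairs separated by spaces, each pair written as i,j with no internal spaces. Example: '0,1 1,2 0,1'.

Collision at t=10/7: particles 0 and 1 swap velocities; positions: p0=68/7 p1=68/7 p2=139/7; velocities now: v0=-3 v1=4 v2=2
Collision at t=13/2: particles 1 and 2 swap velocities; positions: p0=-11/2 p1=30 p2=30; velocities now: v0=-3 v1=2 v2=4

Answer: 0,1 1,2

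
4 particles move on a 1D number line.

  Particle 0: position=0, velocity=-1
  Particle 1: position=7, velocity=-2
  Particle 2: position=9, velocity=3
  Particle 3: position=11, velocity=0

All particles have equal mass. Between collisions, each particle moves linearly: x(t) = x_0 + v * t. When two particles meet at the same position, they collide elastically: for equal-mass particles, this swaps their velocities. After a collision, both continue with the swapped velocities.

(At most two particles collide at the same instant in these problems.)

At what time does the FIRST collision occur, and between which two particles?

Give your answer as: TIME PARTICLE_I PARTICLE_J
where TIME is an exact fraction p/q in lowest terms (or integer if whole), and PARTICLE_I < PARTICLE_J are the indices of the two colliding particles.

Pair (0,1): pos 0,7 vel -1,-2 -> gap=7, closing at 1/unit, collide at t=7
Pair (1,2): pos 7,9 vel -2,3 -> not approaching (rel speed -5 <= 0)
Pair (2,3): pos 9,11 vel 3,0 -> gap=2, closing at 3/unit, collide at t=2/3
Earliest collision: t=2/3 between 2 and 3

Answer: 2/3 2 3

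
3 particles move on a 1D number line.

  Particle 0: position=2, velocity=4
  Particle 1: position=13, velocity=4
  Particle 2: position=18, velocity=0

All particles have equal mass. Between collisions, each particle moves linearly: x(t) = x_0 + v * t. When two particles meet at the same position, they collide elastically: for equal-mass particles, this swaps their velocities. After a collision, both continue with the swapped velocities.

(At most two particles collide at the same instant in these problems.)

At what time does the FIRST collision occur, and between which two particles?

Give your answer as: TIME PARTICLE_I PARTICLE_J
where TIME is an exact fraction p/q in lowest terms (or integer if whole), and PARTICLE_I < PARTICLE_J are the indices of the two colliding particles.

Answer: 5/4 1 2

Derivation:
Pair (0,1): pos 2,13 vel 4,4 -> not approaching (rel speed 0 <= 0)
Pair (1,2): pos 13,18 vel 4,0 -> gap=5, closing at 4/unit, collide at t=5/4
Earliest collision: t=5/4 between 1 and 2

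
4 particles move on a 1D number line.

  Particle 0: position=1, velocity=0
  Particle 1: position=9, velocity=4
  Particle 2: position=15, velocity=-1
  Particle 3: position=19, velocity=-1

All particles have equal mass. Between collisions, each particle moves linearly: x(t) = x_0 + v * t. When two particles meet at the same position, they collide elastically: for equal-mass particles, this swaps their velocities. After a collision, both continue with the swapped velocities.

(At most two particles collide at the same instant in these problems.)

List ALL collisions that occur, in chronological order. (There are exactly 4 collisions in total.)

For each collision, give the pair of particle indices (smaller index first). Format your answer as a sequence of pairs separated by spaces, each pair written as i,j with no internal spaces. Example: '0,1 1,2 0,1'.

Collision at t=6/5: particles 1 and 2 swap velocities; positions: p0=1 p1=69/5 p2=69/5 p3=89/5; velocities now: v0=0 v1=-1 v2=4 v3=-1
Collision at t=2: particles 2 and 3 swap velocities; positions: p0=1 p1=13 p2=17 p3=17; velocities now: v0=0 v1=-1 v2=-1 v3=4
Collision at t=14: particles 0 and 1 swap velocities; positions: p0=1 p1=1 p2=5 p3=65; velocities now: v0=-1 v1=0 v2=-1 v3=4
Collision at t=18: particles 1 and 2 swap velocities; positions: p0=-3 p1=1 p2=1 p3=81; velocities now: v0=-1 v1=-1 v2=0 v3=4

Answer: 1,2 2,3 0,1 1,2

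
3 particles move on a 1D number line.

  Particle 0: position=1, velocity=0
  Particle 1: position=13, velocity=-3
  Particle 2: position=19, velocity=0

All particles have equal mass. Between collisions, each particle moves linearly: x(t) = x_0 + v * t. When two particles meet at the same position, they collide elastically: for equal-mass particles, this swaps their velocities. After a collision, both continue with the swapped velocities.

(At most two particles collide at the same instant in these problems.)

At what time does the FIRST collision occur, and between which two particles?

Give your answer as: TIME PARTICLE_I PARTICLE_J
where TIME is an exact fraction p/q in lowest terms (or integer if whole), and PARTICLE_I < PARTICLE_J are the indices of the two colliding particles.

Answer: 4 0 1

Derivation:
Pair (0,1): pos 1,13 vel 0,-3 -> gap=12, closing at 3/unit, collide at t=4
Pair (1,2): pos 13,19 vel -3,0 -> not approaching (rel speed -3 <= 0)
Earliest collision: t=4 between 0 and 1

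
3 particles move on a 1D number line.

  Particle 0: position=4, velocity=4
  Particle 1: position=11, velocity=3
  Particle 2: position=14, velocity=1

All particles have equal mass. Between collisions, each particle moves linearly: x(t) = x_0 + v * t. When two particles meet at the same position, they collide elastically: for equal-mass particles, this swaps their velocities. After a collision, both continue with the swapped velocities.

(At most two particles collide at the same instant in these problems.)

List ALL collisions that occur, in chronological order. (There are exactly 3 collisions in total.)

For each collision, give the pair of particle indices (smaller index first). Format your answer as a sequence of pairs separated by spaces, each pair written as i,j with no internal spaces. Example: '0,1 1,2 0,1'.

Collision at t=3/2: particles 1 and 2 swap velocities; positions: p0=10 p1=31/2 p2=31/2; velocities now: v0=4 v1=1 v2=3
Collision at t=10/3: particles 0 and 1 swap velocities; positions: p0=52/3 p1=52/3 p2=21; velocities now: v0=1 v1=4 v2=3
Collision at t=7: particles 1 and 2 swap velocities; positions: p0=21 p1=32 p2=32; velocities now: v0=1 v1=3 v2=4

Answer: 1,2 0,1 1,2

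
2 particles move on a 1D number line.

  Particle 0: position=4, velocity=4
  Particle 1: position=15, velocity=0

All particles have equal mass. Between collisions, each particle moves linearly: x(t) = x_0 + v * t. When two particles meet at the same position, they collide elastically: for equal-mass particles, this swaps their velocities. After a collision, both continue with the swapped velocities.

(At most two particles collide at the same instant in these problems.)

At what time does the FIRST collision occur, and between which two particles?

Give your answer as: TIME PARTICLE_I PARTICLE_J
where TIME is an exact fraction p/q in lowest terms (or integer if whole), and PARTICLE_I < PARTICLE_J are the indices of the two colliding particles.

Answer: 11/4 0 1

Derivation:
Pair (0,1): pos 4,15 vel 4,0 -> gap=11, closing at 4/unit, collide at t=11/4
Earliest collision: t=11/4 between 0 and 1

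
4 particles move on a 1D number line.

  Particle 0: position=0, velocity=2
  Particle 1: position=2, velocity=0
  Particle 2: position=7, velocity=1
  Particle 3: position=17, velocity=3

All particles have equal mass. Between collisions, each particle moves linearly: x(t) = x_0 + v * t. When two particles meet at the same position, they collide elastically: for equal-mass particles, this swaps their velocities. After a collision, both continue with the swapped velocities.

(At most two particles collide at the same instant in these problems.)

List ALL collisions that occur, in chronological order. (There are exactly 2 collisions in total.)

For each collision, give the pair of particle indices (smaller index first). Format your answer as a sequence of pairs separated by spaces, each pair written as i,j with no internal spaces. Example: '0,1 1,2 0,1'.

Answer: 0,1 1,2

Derivation:
Collision at t=1: particles 0 and 1 swap velocities; positions: p0=2 p1=2 p2=8 p3=20; velocities now: v0=0 v1=2 v2=1 v3=3
Collision at t=7: particles 1 and 2 swap velocities; positions: p0=2 p1=14 p2=14 p3=38; velocities now: v0=0 v1=1 v2=2 v3=3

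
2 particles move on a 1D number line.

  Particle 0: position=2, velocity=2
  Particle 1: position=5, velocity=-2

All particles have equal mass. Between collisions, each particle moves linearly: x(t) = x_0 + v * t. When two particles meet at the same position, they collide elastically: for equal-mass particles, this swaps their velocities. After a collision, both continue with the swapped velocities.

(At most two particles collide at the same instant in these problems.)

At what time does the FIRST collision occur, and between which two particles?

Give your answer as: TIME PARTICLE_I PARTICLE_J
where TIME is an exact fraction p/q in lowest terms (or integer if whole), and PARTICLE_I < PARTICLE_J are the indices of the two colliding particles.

Answer: 3/4 0 1

Derivation:
Pair (0,1): pos 2,5 vel 2,-2 -> gap=3, closing at 4/unit, collide at t=3/4
Earliest collision: t=3/4 between 0 and 1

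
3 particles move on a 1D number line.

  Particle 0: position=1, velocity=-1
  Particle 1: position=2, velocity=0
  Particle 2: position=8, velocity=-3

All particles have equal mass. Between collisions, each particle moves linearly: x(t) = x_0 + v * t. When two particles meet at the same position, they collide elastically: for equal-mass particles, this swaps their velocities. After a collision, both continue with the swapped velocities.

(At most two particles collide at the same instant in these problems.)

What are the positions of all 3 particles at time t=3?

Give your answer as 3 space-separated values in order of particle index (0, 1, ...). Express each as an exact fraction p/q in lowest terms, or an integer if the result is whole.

Answer: -2 -1 2

Derivation:
Collision at t=2: particles 1 and 2 swap velocities; positions: p0=-1 p1=2 p2=2; velocities now: v0=-1 v1=-3 v2=0
Advance to t=3 (no further collisions before then); velocities: v0=-1 v1=-3 v2=0; positions = -2 -1 2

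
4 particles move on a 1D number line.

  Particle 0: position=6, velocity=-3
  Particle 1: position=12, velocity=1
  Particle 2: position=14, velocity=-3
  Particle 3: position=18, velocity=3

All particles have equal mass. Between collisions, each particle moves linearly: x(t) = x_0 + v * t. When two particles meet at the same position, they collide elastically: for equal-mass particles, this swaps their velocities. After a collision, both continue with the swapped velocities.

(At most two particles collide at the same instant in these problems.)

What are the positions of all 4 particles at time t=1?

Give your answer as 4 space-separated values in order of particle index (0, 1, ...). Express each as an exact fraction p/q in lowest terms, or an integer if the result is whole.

Collision at t=1/2: particles 1 and 2 swap velocities; positions: p0=9/2 p1=25/2 p2=25/2 p3=39/2; velocities now: v0=-3 v1=-3 v2=1 v3=3
Advance to t=1 (no further collisions before then); velocities: v0=-3 v1=-3 v2=1 v3=3; positions = 3 11 13 21

Answer: 3 11 13 21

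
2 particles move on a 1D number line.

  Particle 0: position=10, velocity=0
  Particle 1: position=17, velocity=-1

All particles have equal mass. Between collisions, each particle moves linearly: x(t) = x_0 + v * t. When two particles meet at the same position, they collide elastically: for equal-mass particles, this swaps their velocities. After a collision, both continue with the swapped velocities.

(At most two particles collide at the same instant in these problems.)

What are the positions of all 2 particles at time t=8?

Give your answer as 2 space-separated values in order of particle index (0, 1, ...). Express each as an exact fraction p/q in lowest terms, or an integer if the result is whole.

Collision at t=7: particles 0 and 1 swap velocities; positions: p0=10 p1=10; velocities now: v0=-1 v1=0
Advance to t=8 (no further collisions before then); velocities: v0=-1 v1=0; positions = 9 10

Answer: 9 10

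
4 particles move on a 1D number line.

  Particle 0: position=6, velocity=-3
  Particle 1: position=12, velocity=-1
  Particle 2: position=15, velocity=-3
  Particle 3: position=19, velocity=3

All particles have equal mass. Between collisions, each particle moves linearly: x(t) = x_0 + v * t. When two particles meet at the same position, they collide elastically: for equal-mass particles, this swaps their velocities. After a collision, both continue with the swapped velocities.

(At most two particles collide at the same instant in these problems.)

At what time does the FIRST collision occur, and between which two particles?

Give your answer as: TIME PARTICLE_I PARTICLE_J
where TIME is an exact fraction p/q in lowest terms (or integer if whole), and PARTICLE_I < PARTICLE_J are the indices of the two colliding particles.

Answer: 3/2 1 2

Derivation:
Pair (0,1): pos 6,12 vel -3,-1 -> not approaching (rel speed -2 <= 0)
Pair (1,2): pos 12,15 vel -1,-3 -> gap=3, closing at 2/unit, collide at t=3/2
Pair (2,3): pos 15,19 vel -3,3 -> not approaching (rel speed -6 <= 0)
Earliest collision: t=3/2 between 1 and 2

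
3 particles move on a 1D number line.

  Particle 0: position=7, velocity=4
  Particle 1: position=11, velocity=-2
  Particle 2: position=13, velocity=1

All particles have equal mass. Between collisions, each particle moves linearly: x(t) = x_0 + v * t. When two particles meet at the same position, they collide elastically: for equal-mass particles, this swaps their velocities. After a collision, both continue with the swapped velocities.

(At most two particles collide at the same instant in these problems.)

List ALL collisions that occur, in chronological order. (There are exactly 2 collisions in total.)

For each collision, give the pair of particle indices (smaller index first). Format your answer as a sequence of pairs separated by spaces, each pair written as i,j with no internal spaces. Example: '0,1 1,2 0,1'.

Answer: 0,1 1,2

Derivation:
Collision at t=2/3: particles 0 and 1 swap velocities; positions: p0=29/3 p1=29/3 p2=41/3; velocities now: v0=-2 v1=4 v2=1
Collision at t=2: particles 1 and 2 swap velocities; positions: p0=7 p1=15 p2=15; velocities now: v0=-2 v1=1 v2=4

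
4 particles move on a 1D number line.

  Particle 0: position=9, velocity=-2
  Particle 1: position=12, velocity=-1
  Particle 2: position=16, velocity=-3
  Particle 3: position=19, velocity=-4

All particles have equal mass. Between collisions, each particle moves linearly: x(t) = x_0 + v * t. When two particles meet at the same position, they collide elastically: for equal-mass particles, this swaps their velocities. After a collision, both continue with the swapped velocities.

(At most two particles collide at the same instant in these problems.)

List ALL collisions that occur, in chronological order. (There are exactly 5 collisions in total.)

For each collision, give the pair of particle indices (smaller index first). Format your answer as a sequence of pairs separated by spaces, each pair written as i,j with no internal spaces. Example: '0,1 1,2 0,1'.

Answer: 1,2 2,3 1,2 0,1 1,2

Derivation:
Collision at t=2: particles 1 and 2 swap velocities; positions: p0=5 p1=10 p2=10 p3=11; velocities now: v0=-2 v1=-3 v2=-1 v3=-4
Collision at t=7/3: particles 2 and 3 swap velocities; positions: p0=13/3 p1=9 p2=29/3 p3=29/3; velocities now: v0=-2 v1=-3 v2=-4 v3=-1
Collision at t=3: particles 1 and 2 swap velocities; positions: p0=3 p1=7 p2=7 p3=9; velocities now: v0=-2 v1=-4 v2=-3 v3=-1
Collision at t=5: particles 0 and 1 swap velocities; positions: p0=-1 p1=-1 p2=1 p3=7; velocities now: v0=-4 v1=-2 v2=-3 v3=-1
Collision at t=7: particles 1 and 2 swap velocities; positions: p0=-9 p1=-5 p2=-5 p3=5; velocities now: v0=-4 v1=-3 v2=-2 v3=-1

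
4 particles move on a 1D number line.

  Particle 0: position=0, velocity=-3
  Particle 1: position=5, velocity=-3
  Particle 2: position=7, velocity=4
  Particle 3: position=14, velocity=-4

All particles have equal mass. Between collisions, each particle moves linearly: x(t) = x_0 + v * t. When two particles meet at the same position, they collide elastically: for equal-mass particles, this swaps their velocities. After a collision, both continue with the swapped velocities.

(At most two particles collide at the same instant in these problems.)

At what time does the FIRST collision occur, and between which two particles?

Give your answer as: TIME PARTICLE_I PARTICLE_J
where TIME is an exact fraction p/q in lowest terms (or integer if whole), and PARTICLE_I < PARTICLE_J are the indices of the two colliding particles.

Answer: 7/8 2 3

Derivation:
Pair (0,1): pos 0,5 vel -3,-3 -> not approaching (rel speed 0 <= 0)
Pair (1,2): pos 5,7 vel -3,4 -> not approaching (rel speed -7 <= 0)
Pair (2,3): pos 7,14 vel 4,-4 -> gap=7, closing at 8/unit, collide at t=7/8
Earliest collision: t=7/8 between 2 and 3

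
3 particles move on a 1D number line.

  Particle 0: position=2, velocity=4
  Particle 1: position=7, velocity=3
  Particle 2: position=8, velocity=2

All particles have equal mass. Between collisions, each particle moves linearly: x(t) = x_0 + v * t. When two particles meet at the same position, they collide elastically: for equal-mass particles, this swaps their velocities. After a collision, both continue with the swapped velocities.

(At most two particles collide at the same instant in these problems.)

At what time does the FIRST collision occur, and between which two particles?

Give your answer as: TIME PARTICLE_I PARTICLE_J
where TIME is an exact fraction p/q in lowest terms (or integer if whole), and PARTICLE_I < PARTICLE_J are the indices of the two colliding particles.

Pair (0,1): pos 2,7 vel 4,3 -> gap=5, closing at 1/unit, collide at t=5
Pair (1,2): pos 7,8 vel 3,2 -> gap=1, closing at 1/unit, collide at t=1
Earliest collision: t=1 between 1 and 2

Answer: 1 1 2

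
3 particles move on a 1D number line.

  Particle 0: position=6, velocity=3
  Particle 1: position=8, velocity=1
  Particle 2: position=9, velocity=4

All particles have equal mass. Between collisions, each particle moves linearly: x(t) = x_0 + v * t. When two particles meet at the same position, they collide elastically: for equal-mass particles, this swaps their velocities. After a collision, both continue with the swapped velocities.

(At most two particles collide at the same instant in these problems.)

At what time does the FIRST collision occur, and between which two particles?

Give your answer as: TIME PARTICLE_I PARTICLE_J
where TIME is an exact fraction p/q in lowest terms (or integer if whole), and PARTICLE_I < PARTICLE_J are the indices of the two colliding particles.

Answer: 1 0 1

Derivation:
Pair (0,1): pos 6,8 vel 3,1 -> gap=2, closing at 2/unit, collide at t=1
Pair (1,2): pos 8,9 vel 1,4 -> not approaching (rel speed -3 <= 0)
Earliest collision: t=1 between 0 and 1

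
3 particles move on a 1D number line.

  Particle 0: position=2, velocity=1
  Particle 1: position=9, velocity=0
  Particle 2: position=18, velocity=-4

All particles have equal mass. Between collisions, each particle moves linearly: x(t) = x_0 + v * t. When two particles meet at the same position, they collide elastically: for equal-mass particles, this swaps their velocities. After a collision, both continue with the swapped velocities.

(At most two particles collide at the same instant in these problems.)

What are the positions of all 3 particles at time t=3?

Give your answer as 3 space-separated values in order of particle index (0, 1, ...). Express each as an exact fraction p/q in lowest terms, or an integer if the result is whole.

Answer: 5 6 9

Derivation:
Collision at t=9/4: particles 1 and 2 swap velocities; positions: p0=17/4 p1=9 p2=9; velocities now: v0=1 v1=-4 v2=0
Advance to t=3 (no further collisions before then); velocities: v0=1 v1=-4 v2=0; positions = 5 6 9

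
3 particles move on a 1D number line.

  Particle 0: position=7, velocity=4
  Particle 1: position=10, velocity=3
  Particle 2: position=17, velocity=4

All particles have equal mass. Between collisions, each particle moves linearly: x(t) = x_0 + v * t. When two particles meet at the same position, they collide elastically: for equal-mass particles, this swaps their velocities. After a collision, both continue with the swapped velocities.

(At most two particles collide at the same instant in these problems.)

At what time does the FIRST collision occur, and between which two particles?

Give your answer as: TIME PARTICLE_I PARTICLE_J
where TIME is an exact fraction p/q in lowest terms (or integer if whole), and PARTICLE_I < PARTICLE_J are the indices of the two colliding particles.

Pair (0,1): pos 7,10 vel 4,3 -> gap=3, closing at 1/unit, collide at t=3
Pair (1,2): pos 10,17 vel 3,4 -> not approaching (rel speed -1 <= 0)
Earliest collision: t=3 between 0 and 1

Answer: 3 0 1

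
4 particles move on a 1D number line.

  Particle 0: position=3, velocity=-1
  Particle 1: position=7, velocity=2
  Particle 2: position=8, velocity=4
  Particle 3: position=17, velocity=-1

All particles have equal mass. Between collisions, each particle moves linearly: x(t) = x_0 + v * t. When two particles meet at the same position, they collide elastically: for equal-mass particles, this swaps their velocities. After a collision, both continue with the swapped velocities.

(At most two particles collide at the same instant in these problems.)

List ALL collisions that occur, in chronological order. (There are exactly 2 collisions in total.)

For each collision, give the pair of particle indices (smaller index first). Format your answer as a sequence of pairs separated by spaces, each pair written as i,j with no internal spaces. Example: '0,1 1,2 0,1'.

Collision at t=9/5: particles 2 and 3 swap velocities; positions: p0=6/5 p1=53/5 p2=76/5 p3=76/5; velocities now: v0=-1 v1=2 v2=-1 v3=4
Collision at t=10/3: particles 1 and 2 swap velocities; positions: p0=-1/3 p1=41/3 p2=41/3 p3=64/3; velocities now: v0=-1 v1=-1 v2=2 v3=4

Answer: 2,3 1,2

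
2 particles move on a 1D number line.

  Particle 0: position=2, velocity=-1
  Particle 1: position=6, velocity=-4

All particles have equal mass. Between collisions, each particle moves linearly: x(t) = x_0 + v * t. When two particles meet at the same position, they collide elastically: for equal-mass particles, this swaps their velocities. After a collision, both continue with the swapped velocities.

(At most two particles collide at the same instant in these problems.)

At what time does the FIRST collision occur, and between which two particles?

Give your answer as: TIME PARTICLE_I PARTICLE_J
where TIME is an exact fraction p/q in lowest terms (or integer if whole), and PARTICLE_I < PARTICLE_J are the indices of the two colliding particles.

Answer: 4/3 0 1

Derivation:
Pair (0,1): pos 2,6 vel -1,-4 -> gap=4, closing at 3/unit, collide at t=4/3
Earliest collision: t=4/3 between 0 and 1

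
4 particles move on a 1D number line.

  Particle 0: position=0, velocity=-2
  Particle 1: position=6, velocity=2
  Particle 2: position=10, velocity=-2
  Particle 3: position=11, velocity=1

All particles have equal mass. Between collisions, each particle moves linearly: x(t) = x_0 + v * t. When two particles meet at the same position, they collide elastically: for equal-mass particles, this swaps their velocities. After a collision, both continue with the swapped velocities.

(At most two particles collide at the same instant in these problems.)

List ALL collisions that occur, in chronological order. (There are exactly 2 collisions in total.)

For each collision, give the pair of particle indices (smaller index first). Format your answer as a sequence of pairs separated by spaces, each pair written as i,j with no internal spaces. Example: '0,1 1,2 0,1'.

Collision at t=1: particles 1 and 2 swap velocities; positions: p0=-2 p1=8 p2=8 p3=12; velocities now: v0=-2 v1=-2 v2=2 v3=1
Collision at t=5: particles 2 and 3 swap velocities; positions: p0=-10 p1=0 p2=16 p3=16; velocities now: v0=-2 v1=-2 v2=1 v3=2

Answer: 1,2 2,3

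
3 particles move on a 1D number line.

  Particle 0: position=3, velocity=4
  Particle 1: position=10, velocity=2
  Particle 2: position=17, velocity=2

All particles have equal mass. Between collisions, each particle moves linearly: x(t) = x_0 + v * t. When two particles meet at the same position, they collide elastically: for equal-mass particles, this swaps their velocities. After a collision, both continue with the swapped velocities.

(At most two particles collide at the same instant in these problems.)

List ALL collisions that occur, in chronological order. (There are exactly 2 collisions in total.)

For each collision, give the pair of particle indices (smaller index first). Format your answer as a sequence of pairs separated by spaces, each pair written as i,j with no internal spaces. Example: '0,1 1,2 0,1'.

Collision at t=7/2: particles 0 and 1 swap velocities; positions: p0=17 p1=17 p2=24; velocities now: v0=2 v1=4 v2=2
Collision at t=7: particles 1 and 2 swap velocities; positions: p0=24 p1=31 p2=31; velocities now: v0=2 v1=2 v2=4

Answer: 0,1 1,2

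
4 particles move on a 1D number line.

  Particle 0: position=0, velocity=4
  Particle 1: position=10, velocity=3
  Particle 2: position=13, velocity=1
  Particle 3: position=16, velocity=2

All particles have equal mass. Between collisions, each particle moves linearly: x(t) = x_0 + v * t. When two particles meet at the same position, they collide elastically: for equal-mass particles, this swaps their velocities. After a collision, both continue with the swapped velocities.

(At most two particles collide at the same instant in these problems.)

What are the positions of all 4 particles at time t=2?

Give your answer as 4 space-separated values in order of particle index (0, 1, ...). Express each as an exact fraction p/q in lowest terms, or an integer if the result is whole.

Answer: 8 15 16 20

Derivation:
Collision at t=3/2: particles 1 and 2 swap velocities; positions: p0=6 p1=29/2 p2=29/2 p3=19; velocities now: v0=4 v1=1 v2=3 v3=2
Advance to t=2 (no further collisions before then); velocities: v0=4 v1=1 v2=3 v3=2; positions = 8 15 16 20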